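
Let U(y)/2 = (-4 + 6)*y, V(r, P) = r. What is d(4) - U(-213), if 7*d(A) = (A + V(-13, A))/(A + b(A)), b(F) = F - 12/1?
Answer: 23865/28 ≈ 852.32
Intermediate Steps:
b(F) = -12 + F (b(F) = F - 12 = -12 + F)
d(A) = (-13 + A)/(7*(-12 + 2*A)) (d(A) = ((A - 13)/(A + (-12 + A)))/7 = ((-13 + A)/(-12 + 2*A))/7 = (-13 + A)/(7*(-12 + 2*A)))
U(y) = 4*y (U(y) = 2*((-4 + 6)*y) = 2*(2*y) = 4*y)
d(4) - U(-213) = (-13 + 4)/(14*(-6 + 4)) - 4*(-213) = (1/14)*(-9)/(-2) - 1*(-852) = (1/14)*(-½)*(-9) + 852 = 9/28 + 852 = 23865/28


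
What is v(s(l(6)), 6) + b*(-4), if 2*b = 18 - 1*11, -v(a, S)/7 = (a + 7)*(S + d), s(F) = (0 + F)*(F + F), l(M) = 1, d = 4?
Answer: -644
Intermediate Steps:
s(F) = 2*F² (s(F) = F*(2*F) = 2*F²)
v(a, S) = -7*(4 + S)*(7 + a) (v(a, S) = -7*(a + 7)*(S + 4) = -7*(7 + a)*(4 + S) = -7*(4 + S)*(7 + a))
b = 7/2 (b = (18 - 1*11)/2 = (18 - 11)/2 = (½)*7 = 7/2 ≈ 3.5000)
v(s(l(6)), 6) + b*(-4) = (-196 - 49*6 - 56*1² - 7*6*2*1²) + (7/2)*(-4) = (-196 - 294 - 56 - 7*6*2*1) - 14 = (-196 - 294 - 28*2 - 7*6*2) - 14 = (-196 - 294 - 56 - 84) - 14 = -630 - 14 = -644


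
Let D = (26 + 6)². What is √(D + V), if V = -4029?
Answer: I*√3005 ≈ 54.818*I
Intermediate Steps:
D = 1024 (D = 32² = 1024)
√(D + V) = √(1024 - 4029) = √(-3005) = I*√3005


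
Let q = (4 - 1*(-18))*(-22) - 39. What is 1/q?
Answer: -1/523 ≈ -0.0019120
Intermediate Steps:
q = -523 (q = (4 + 18)*(-22) - 39 = 22*(-22) - 39 = -484 - 39 = -523)
1/q = 1/(-523) = -1/523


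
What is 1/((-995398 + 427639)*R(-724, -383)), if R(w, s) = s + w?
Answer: 1/628509213 ≈ 1.5911e-9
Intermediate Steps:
1/((-995398 + 427639)*R(-724, -383)) = 1/((-995398 + 427639)*(-383 - 724)) = 1/(-567759*(-1107)) = -1/567759*(-1/1107) = 1/628509213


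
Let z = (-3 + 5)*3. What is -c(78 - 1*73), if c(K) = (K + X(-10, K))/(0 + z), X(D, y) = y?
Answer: -5/3 ≈ -1.6667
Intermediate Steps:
z = 6 (z = 2*3 = 6)
c(K) = K/3 (c(K) = (K + K)/(0 + 6) = (2*K)/6 = (2*K)*(⅙) = K/3)
-c(78 - 1*73) = -(78 - 1*73)/3 = -(78 - 73)/3 = -5/3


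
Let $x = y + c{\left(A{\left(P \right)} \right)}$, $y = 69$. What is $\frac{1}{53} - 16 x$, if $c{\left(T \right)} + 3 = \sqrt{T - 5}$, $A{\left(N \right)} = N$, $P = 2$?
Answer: $- \frac{55967}{53} - 16 i \sqrt{3} \approx -1056.0 - 27.713 i$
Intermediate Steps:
$c{\left(T \right)} = -3 + \sqrt{-5 + T}$ ($c{\left(T \right)} = -3 + \sqrt{T - 5} = -3 + \sqrt{-5 + T}$)
$x = 66 + i \sqrt{3}$ ($x = 69 - \left(3 - \sqrt{-5 + 2}\right) = 69 - \left(3 - \sqrt{-3}\right) = 69 - \left(3 - i \sqrt{3}\right) = 66 + i \sqrt{3} \approx 66.0 + 1.732 i$)
$\frac{1}{53} - 16 x = \frac{1}{53} - 16 \left(66 + i \sqrt{3}\right) = \frac{1}{53} - \left(1056 + 16 i \sqrt{3}\right) = - \frac{55967}{53} - 16 i \sqrt{3}$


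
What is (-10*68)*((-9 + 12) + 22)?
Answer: -17000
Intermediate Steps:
(-10*68)*((-9 + 12) + 22) = -680*(3 + 22) = -680*25 = -17000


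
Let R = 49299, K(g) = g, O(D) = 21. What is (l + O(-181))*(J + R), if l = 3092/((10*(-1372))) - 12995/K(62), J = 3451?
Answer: -105908590950/10633 ≈ -9.9604e+6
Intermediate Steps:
l = -11155194/53165 (l = 3092/((10*(-1372))) - 12995/62 = 3092/(-13720) - 12995*1/62 = 3092*(-1/13720) - 12995/62 = -773/3430 - 12995/62 = -11155194/53165 ≈ -209.82)
(l + O(-181))*(J + R) = (-11155194/53165 + 21)*(3451 + 49299) = -10038729/53165*52750 = -105908590950/10633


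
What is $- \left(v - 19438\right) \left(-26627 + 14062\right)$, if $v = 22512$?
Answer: $38624810$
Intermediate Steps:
$- \left(v - 19438\right) \left(-26627 + 14062\right) = - \left(22512 - 19438\right) \left(-26627 + 14062\right) = - 3074 \left(-12565\right) = \left(-1\right) \left(-38624810\right) = 38624810$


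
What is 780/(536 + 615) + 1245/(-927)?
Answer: -236645/355659 ≈ -0.66537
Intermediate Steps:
780/(536 + 615) + 1245/(-927) = 780/1151 + 1245*(-1/927) = 780*(1/1151) - 415/309 = 780/1151 - 415/309 = -236645/355659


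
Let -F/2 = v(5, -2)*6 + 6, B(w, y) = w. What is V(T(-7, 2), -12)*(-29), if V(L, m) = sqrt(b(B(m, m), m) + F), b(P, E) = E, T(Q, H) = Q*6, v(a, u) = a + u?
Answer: -58*I*sqrt(15) ≈ -224.63*I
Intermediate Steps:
T(Q, H) = 6*Q
F = -48 (F = -2*((5 - 2)*6 + 6) = -2*(3*6 + 6) = -2*(18 + 6) = -2*24 = -48)
V(L, m) = sqrt(-48 + m) (V(L, m) = sqrt(m - 48) = sqrt(-48 + m))
V(T(-7, 2), -12)*(-29) = sqrt(-48 - 12)*(-29) = sqrt(-60)*(-29) = (2*I*sqrt(15))*(-29) = -58*I*sqrt(15)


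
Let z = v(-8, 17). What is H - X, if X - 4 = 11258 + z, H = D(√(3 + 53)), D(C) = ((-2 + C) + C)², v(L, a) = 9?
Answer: -11043 - 16*√14 ≈ -11103.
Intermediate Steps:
z = 9
D(C) = (-2 + 2*C)²
H = 4*(-1 + 2*√14)² (H = 4*(-1 + √(3 + 53))² = 4*(-1 + √56)² = 4*(-1 + 2*√14)² ≈ 168.13)
X = 11271 (X = 4 + (11258 + 9) = 4 + 11267 = 11271)
H - X = (228 - 16*√14) - 1*11271 = (228 - 16*√14) - 11271 = -11043 - 16*√14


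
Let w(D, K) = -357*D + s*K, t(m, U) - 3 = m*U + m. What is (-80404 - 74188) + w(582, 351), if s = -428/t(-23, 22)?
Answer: -95227144/263 ≈ -3.6208e+5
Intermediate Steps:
t(m, U) = 3 + m + U*m (t(m, U) = 3 + (m*U + m) = 3 + (U*m + m) = 3 + (m + U*m) = 3 + m + U*m)
s = 214/263 (s = -428/(3 - 23 + 22*(-23)) = -428/(3 - 23 - 506) = -428/(-526) = -428*(-1/526) = 214/263 ≈ 0.81369)
w(D, K) = -357*D + 214*K/263
(-80404 - 74188) + w(582, 351) = (-80404 - 74188) + (-357*582 + (214/263)*351) = -154592 + (-207774 + 75114/263) = -154592 - 54569448/263 = -95227144/263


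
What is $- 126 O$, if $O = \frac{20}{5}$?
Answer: $-504$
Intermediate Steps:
$O = 4$ ($O = 20 \cdot \frac{1}{5} = 4$)
$- 126 O = \left(-126\right) 4 = -504$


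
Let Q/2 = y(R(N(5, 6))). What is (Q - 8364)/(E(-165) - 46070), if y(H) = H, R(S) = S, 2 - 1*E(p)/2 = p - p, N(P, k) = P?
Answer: 4177/23033 ≈ 0.18135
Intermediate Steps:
E(p) = 4 (E(p) = 4 - 2*(p - p) = 4 - 2*0 = 4 + 0 = 4)
Q = 10 (Q = 2*5 = 10)
(Q - 8364)/(E(-165) - 46070) = (10 - 8364)/(4 - 46070) = -8354/(-46066) = -8354*(-1/46066) = 4177/23033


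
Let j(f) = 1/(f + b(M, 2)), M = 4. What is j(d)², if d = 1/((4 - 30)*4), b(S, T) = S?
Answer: 10816/172225 ≈ 0.062802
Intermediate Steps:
d = -1/104 (d = (¼)/(-26) = -1/26*¼ = -1/104 ≈ -0.0096154)
j(f) = 1/(4 + f) (j(f) = 1/(f + 4) = 1/(4 + f))
j(d)² = (1/(4 - 1/104))² = (1/(415/104))² = (104/415)² = 10816/172225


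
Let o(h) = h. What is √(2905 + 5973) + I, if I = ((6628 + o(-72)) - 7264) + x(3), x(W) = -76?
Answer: -784 + √8878 ≈ -689.78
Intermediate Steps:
I = -784 (I = ((6628 - 72) - 7264) - 76 = (6556 - 7264) - 76 = -708 - 76 = -784)
√(2905 + 5973) + I = √(2905 + 5973) - 784 = √8878 - 784 = -784 + √8878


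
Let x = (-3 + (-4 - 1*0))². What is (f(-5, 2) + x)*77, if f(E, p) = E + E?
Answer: 3003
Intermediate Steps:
f(E, p) = 2*E
x = 49 (x = (-3 + (-4 + 0))² = (-3 - 4)² = (-7)² = 49)
(f(-5, 2) + x)*77 = (2*(-5) + 49)*77 = (-10 + 49)*77 = 39*77 = 3003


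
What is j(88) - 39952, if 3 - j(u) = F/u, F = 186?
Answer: -1757849/44 ≈ -39951.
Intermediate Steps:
j(u) = 3 - 186/u
j(88) - 39952 = (3 - 186/88) - 39952 = (3 - 186*1/88) - 39952 = (3 - 93/44) - 39952 = 39/44 - 39952 = -1757849/44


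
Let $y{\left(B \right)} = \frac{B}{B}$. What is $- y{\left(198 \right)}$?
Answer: $-1$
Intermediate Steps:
$y{\left(B \right)} = 1$
$- y{\left(198 \right)} = \left(-1\right) 1 = -1$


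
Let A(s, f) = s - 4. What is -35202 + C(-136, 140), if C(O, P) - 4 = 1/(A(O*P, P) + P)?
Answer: -665382993/18904 ≈ -35198.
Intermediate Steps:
A(s, f) = -4 + s
C(O, P) = 4 + 1/(-4 + P + O*P) (C(O, P) = 4 + 1/((-4 + O*P) + P) = 4 + 1/(-4 + P + O*P))
-35202 + C(-136, 140) = -35202 + (-15 + 4*140 + 4*(-136)*140)/(-4 + 140 - 136*140) = -35202 + (-15 + 560 - 76160)/(-4 + 140 - 19040) = -35202 - 75615/(-18904) = -35202 - 1/18904*(-75615) = -35202 + 75615/18904 = -665382993/18904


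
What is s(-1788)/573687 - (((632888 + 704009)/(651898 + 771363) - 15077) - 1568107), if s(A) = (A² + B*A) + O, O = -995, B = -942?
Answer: 1292685941692259194/816506333307 ≈ 1.5832e+6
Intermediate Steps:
s(A) = -995 + A² - 942*A (s(A) = (A² - 942*A) - 995 = -995 + A² - 942*A)
s(-1788)/573687 - (((632888 + 704009)/(651898 + 771363) - 15077) - 1568107) = (-995 + (-1788)² - 942*(-1788))/573687 - (((632888 + 704009)/(651898 + 771363) - 15077) - 1568107) = (-995 + 3196944 + 1684296)*(1/573687) - ((1336897/1423261 - 15077) - 1568107) = 4880245*(1/573687) - ((1336897*(1/1423261) - 15077) - 1568107) = 4880245/573687 - ((1336897/1423261 - 15077) - 1568107) = 4880245/573687 - (-21457169200/1423261 - 1568107) = 4880245/573687 - 1*(-2253282706127/1423261) = 4880245/573687 + 2253282706127/1423261 = 1292685941692259194/816506333307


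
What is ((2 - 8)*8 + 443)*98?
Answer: 38710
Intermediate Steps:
((2 - 8)*8 + 443)*98 = (-6*8 + 443)*98 = (-48 + 443)*98 = 395*98 = 38710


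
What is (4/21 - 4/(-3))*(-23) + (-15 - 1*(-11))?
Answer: -820/21 ≈ -39.048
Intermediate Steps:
(4/21 - 4/(-3))*(-23) + (-15 - 1*(-11)) = (4*(1/21) - 4*(-⅓))*(-23) + (-15 + 11) = (4/21 + 4/3)*(-23) - 4 = (32/21)*(-23) - 4 = -736/21 - 4 = -820/21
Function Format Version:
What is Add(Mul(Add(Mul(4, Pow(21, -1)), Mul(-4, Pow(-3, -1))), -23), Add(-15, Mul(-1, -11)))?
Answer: Rational(-820, 21) ≈ -39.048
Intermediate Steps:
Add(Mul(Add(Mul(4, Pow(21, -1)), Mul(-4, Pow(-3, -1))), -23), Add(-15, Mul(-1, -11))) = Add(Mul(Add(Mul(4, Rational(1, 21)), Mul(-4, Rational(-1, 3))), -23), Add(-15, 11)) = Add(Mul(Add(Rational(4, 21), Rational(4, 3)), -23), -4) = Add(Mul(Rational(32, 21), -23), -4) = Add(Rational(-736, 21), -4) = Rational(-820, 21)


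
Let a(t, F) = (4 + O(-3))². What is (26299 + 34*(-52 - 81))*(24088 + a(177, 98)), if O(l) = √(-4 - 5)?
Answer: 524716815 + 522648*I ≈ 5.2472e+8 + 5.2265e+5*I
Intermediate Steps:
O(l) = 3*I (O(l) = √(-9) = 3*I)
a(t, F) = (4 + 3*I)²
(26299 + 34*(-52 - 81))*(24088 + a(177, 98)) = (26299 + 34*(-52 - 81))*(24088 + (7 + 24*I)) = (26299 + 34*(-133))*(24095 + 24*I) = (26299 - 4522)*(24095 + 24*I) = 21777*(24095 + 24*I) = 524716815 + 522648*I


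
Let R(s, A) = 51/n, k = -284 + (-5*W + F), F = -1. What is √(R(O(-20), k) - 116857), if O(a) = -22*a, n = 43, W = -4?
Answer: 20*I*√540166/43 ≈ 341.84*I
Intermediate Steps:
k = -265 (k = -284 + (-5*(-4) - 1) = -284 + (20 - 1) = -284 + 19 = -265)
R(s, A) = 51/43
√(R(O(-20), k) - 116857) = √(51/43 - 116857) = √(-5024800/43) = 20*I*√540166/43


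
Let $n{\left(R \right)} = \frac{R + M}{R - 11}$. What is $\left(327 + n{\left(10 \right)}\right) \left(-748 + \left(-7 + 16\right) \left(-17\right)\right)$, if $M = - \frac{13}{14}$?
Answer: $- \frac{4010351}{14} \approx -2.8645 \cdot 10^{5}$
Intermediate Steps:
$M = - \frac{13}{14}$ ($M = \left(-13\right) \frac{1}{14} = - \frac{13}{14} \approx -0.92857$)
$n{\left(R \right)} = \frac{- \frac{13}{14} + R}{-11 + R}$ ($n{\left(R \right)} = \frac{R - \frac{13}{14}}{R - 11} = \frac{- \frac{13}{14} + R}{-11 + R}$)
$\left(327 + n{\left(10 \right)}\right) \left(-748 + \left(-7 + 16\right) \left(-17\right)\right) = \left(327 + \frac{- \frac{13}{14} + 10}{-11 + 10}\right) \left(-748 + \left(-7 + 16\right) \left(-17\right)\right) = \left(327 + \frac{1}{-1} \cdot \frac{127}{14}\right) \left(-748 + 9 \left(-17\right)\right) = \left(327 - \frac{127}{14}\right) \left(-748 - 153\right) = \left(327 - \frac{127}{14}\right) \left(-901\right) = \frac{4451}{14} \left(-901\right) = - \frac{4010351}{14}$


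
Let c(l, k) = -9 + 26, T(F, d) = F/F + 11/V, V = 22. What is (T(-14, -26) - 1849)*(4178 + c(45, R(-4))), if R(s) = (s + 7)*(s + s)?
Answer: -15500525/2 ≈ -7.7503e+6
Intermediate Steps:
T(F, d) = 3/2 (T(F, d) = F/F + 11/22 = 1 + 11*(1/22) = 1 + ½ = 3/2)
R(s) = 2*s*(7 + s) (R(s) = (7 + s)*(2*s) = 2*s*(7 + s))
c(l, k) = 17
(T(-14, -26) - 1849)*(4178 + c(45, R(-4))) = (3/2 - 1849)*(4178 + 17) = -3695/2*4195 = -15500525/2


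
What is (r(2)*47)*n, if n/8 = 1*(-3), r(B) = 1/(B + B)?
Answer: -282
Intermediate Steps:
r(B) = 1/(2*B)
n = -24 (n = 8*(1*(-3)) = 8*(-3) = -24)
(r(2)*47)*n = (((½)/2)*47)*(-24) = (((½)*(½))*47)*(-24) = ((¼)*47)*(-24) = (47/4)*(-24) = -282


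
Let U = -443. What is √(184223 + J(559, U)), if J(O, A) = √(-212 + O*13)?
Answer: √(184223 + √7055) ≈ 429.31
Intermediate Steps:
J(O, A) = √(-212 + 13*O)
√(184223 + J(559, U)) = √(184223 + √(-212 + 13*559)) = √(184223 + √(-212 + 7267)) = √(184223 + √7055)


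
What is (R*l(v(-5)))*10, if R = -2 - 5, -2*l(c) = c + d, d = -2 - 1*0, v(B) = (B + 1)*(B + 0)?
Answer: 630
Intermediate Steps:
v(B) = B*(1 + B) (v(B) = (1 + B)*B = B*(1 + B))
d = -2 (d = -2 + 0 = -2)
l(c) = 1 - c/2 (l(c) = -(c - 2)/2 = -(-2 + c)/2 = 1 - c/2)
R = -7
(R*l(v(-5)))*10 = -7*(1 - (-5)*(1 - 5)/2)*10 = -7*(1 - (-5)*(-4)/2)*10 = -7*(1 - ½*20)*10 = -7*(1 - 10)*10 = -7*(-9)*10 = 63*10 = 630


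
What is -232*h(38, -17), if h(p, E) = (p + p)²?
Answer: -1340032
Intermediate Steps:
h(p, E) = 4*p² (h(p, E) = (2*p)² = 4*p²)
-232*h(38, -17) = -928*38² = -928*1444 = -232*5776 = -1340032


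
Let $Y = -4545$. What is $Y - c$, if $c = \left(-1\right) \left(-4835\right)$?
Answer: $-9380$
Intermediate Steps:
$c = 4835$
$Y - c = -4545 - 4835 = -9380$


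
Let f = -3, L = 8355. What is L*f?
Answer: -25065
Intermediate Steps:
L*f = 8355*(-3) = -25065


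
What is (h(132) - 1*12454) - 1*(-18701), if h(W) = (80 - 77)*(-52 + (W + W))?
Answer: 6883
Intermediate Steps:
h(W) = -156 + 6*W (h(W) = 3*(-52 + 2*W) = -156 + 6*W)
(h(132) - 1*12454) - 1*(-18701) = ((-156 + 6*132) - 1*12454) - 1*(-18701) = ((-156 + 792) - 12454) + 18701 = (636 - 12454) + 18701 = -11818 + 18701 = 6883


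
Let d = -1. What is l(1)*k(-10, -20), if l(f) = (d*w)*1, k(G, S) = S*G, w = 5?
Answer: -1000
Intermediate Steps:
k(G, S) = G*S
l(f) = -5 (l(f) = -1*5*1 = -5*1 = -5)
l(1)*k(-10, -20) = -(-50)*(-20) = -5*200 = -1000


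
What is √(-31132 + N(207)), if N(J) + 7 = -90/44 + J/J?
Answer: I*√15071782/22 ≈ 176.47*I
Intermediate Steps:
N(J) = -177/22 (N(J) = -7 + (-90/44 + J/J) = -7 + (-90*1/44 + 1) = -7 + (-45/22 + 1) = -7 - 23/22 = -177/22)
√(-31132 + N(207)) = √(-31132 - 177/22) = √(-685081/22) = I*√15071782/22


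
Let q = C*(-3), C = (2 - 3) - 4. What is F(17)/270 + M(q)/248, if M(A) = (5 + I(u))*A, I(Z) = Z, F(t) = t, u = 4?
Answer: 20333/33480 ≈ 0.60732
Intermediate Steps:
C = -5 (C = -1 - 4 = -5)
q = 15 (q = -5*(-3) = 15)
M(A) = 9*A (M(A) = (5 + 4)*A = 9*A)
F(17)/270 + M(q)/248 = 17/270 + (9*15)/248 = 17*(1/270) + 135*(1/248) = 17/270 + 135/248 = 20333/33480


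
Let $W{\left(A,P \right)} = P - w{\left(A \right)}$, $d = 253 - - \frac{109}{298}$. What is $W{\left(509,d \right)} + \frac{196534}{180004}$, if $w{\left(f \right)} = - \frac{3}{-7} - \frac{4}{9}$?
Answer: $\frac{107495802158}{422424387} \approx 254.47$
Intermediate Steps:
$w{\left(f \right)} = - \frac{1}{63}$ ($w{\left(f \right)} = \left(-3\right) \left(- \frac{1}{7}\right) - \frac{4}{9} = \frac{3}{7} - \frac{4}{9} = - \frac{1}{63}$)
$d = \frac{75503}{298}$ ($d = 253 - \left(-109\right) \frac{1}{298} = 253 - - \frac{109}{298} = 253 + \frac{109}{298} = \frac{75503}{298} \approx 253.37$)
$W{\left(A,P \right)} = \frac{1}{63} + P$ ($W{\left(A,P \right)} = P - - \frac{1}{63} = P + \frac{1}{63} = \frac{1}{63} + P$)
$W{\left(509,d \right)} + \frac{196534}{180004} = \left(\frac{1}{63} + \frac{75503}{298}\right) + \frac{196534}{180004} = \frac{4756987}{18774} + 196534 \cdot \frac{1}{180004} = \frac{4756987}{18774} + \frac{98267}{90002} = \frac{107495802158}{422424387}$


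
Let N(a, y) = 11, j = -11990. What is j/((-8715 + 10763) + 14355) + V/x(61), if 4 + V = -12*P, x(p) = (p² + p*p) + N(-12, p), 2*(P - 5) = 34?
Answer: -93757474/122251559 ≈ -0.76692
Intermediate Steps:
P = 22 (P = 5 + (½)*34 = 5 + 17 = 22)
x(p) = 11 + 2*p² (x(p) = (p² + p*p) + 11 = (p² + p²) + 11 = 2*p² + 11 = 11 + 2*p²)
V = -268 (V = -4 - 12*22 = -4 - 264 = -268)
j/((-8715 + 10763) + 14355) + V/x(61) = -11990/((-8715 + 10763) + 14355) - 268/(11 + 2*61²) = -11990/(2048 + 14355) - 268/(11 + 2*3721) = -11990/16403 - 268/(11 + 7442) = -11990*1/16403 - 268/7453 = -11990/16403 - 268*1/7453 = -11990/16403 - 268/7453 = -93757474/122251559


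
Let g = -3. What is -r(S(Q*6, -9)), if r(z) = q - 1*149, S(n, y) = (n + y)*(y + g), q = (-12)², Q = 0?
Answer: 5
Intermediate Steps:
q = 144
S(n, y) = (-3 + y)*(n + y) (S(n, y) = (n + y)*(y - 3) = (n + y)*(-3 + y) = (-3 + y)*(n + y))
r(z) = -5 (r(z) = 144 - 1*149 = 144 - 149 = -5)
-r(S(Q*6, -9)) = -1*(-5) = 5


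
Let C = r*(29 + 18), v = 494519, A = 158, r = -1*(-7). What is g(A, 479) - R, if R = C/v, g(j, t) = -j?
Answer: -78134331/494519 ≈ -158.00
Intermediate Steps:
r = 7
C = 329 (C = 7*(29 + 18) = 7*47 = 329)
R = 329/494519 ≈ 0.00066529
g(A, 479) - R = -1*158 - 1*329/494519 = -158 - 329/494519 = -78134331/494519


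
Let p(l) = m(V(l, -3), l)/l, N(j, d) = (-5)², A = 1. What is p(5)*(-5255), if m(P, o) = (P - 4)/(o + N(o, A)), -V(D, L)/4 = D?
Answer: 4204/5 ≈ 840.80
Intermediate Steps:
N(j, d) = 25
V(D, L) = -4*D
m(P, o) = (-4 + P)/(25 + o) (m(P, o) = (P - 4)/(o + 25) = (-4 + P)/(25 + o))
p(l) = (-4 - 4*l)/(l*(25 + l)) (p(l) = ((-4 - 4*l)/(25 + l))/l = (-4 - 4*l)/(l*(25 + l)))
p(5)*(-5255) = (4*(-1 - 1*5)/(5*(25 + 5)))*(-5255) = (4*(⅕)*(-1 - 5)/30)*(-5255) = (4*(⅕)*(1/30)*(-6))*(-5255) = -4/25*(-5255) = 4204/5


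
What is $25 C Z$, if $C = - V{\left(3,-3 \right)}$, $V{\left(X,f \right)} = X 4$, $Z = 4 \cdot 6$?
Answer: $-7200$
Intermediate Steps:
$Z = 24$
$V{\left(X,f \right)} = 4 X$
$C = -12$ ($C = - 4 \cdot 3 = \left(-1\right) 12 = -12$)
$25 C Z = 25 \left(-12\right) 24 = \left(-300\right) 24 = -7200$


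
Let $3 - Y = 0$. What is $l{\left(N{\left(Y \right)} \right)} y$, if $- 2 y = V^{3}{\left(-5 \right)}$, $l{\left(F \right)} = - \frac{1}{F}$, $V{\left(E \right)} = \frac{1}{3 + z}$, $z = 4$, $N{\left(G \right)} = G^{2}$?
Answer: $\frac{1}{6174} \approx 0.00016197$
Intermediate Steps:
$Y = 3$ ($Y = 3 - 0 = 3 + 0 = 3$)
$V{\left(E \right)} = \frac{1}{7}$ ($V{\left(E \right)} = \frac{1}{3 + 4} = \frac{1}{7}$)
$y = - \frac{1}{686}$ ($y = - \frac{1}{2 \cdot 343} = \left(- \frac{1}{2}\right) \frac{1}{343} = - \frac{1}{686} \approx -0.0014577$)
$l{\left(N{\left(Y \right)} \right)} y = - \frac{1}{3^{2}} \left(- \frac{1}{686}\right) = - \frac{1}{9} \left(- \frac{1}{686}\right) = \left(-1\right) \frac{1}{9} \left(- \frac{1}{686}\right) = \left(- \frac{1}{9}\right) \left(- \frac{1}{686}\right) = \frac{1}{6174}$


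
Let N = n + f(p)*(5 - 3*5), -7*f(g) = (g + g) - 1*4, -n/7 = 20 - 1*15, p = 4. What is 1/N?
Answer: -7/205 ≈ -0.034146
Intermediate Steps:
n = -35 (n = -7*(20 - 1*15) = -7*(20 - 15) = -7*5 = -35)
f(g) = 4/7 - 2*g/7 (f(g) = -((g + g) - 1*4)/7 = -(2*g - 4)/7 = -(-4 + 2*g)/7 = 4/7 - 2*g/7)
N = -205/7 (N = -35 + (4/7 - 2/7*4)*(5 - 3*5) = -35 + (4/7 - 8/7)*(5 - 15) = -35 - 4/7*(-10) = -35 + 40/7 = -205/7 ≈ -29.286)
1/N = 1/(-205/7) = -7/205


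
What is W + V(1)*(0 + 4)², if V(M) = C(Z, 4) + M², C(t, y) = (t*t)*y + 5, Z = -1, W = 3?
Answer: 163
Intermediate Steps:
C(t, y) = 5 + y*t² (C(t, y) = t²*y + 5 = y*t² + 5 = 5 + y*t²)
V(M) = 9 + M² (V(M) = (5 + 4*(-1)²) + M² = (5 + 4*1) + M² = (5 + 4) + M² = 9 + M²)
W + V(1)*(0 + 4)² = 3 + (9 + 1²)*(0 + 4)² = 3 + (9 + 1)*4² = 3 + 10*16 = 3 + 160 = 163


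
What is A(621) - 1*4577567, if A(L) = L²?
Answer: -4191926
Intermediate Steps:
A(621) - 1*4577567 = 621² - 1*4577567 = 385641 - 4577567 = -4191926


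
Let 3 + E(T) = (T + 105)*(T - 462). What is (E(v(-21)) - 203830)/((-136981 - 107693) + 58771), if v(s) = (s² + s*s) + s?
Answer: -181601/185903 ≈ -0.97686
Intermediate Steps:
v(s) = s + 2*s² (v(s) = (s² + s²) + s = 2*s² + s = s + 2*s²)
E(T) = -3 + (-462 + T)*(105 + T) (E(T) = -3 + (T + 105)*(T - 462) = -3 + (105 + T)*(-462 + T) = -3 + (-462 + T)*(105 + T))
(E(v(-21)) - 203830)/((-136981 - 107693) + 58771) = ((-48513 + (-21*(1 + 2*(-21)))² - (-7497)*(1 + 2*(-21))) - 203830)/((-136981 - 107693) + 58771) = ((-48513 + (-21*(1 - 42))² - (-7497)*(1 - 42)) - 203830)/(-244674 + 58771) = ((-48513 + (-21*(-41))² - (-7497)*(-41)) - 203830)/(-185903) = ((-48513 + 861² - 357*861) - 203830)*(-1/185903) = ((-48513 + 741321 - 307377) - 203830)*(-1/185903) = (385431 - 203830)*(-1/185903) = 181601*(-1/185903) = -181601/185903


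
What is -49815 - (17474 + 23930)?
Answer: -91219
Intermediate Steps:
-49815 - (17474 + 23930) = -49815 - 1*41404 = -49815 - 41404 = -91219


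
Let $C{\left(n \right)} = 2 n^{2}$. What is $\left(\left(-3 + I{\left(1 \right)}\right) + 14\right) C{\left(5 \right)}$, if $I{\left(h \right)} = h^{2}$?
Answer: $600$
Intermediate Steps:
$\left(\left(-3 + I{\left(1 \right)}\right) + 14\right) C{\left(5 \right)} = \left(\left(-3 + 1^{2}\right) + 14\right) 2 \cdot 5^{2} = \left(\left(-3 + 1\right) + 14\right) 2 \cdot 25 = \left(-2 + 14\right) 50 = 12 \cdot 50 = 600$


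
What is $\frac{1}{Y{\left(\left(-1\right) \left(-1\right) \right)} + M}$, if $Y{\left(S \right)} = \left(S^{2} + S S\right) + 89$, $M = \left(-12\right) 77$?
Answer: $- \frac{1}{833} \approx -0.0012005$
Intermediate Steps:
$M = -924$
$Y{\left(S \right)} = 89 + 2 S^{2}$ ($Y{\left(S \right)} = \left(S^{2} + S^{2}\right) + 89 = 2 S^{2} + 89 = 89 + 2 S^{2}$)
$\frac{1}{Y{\left(\left(-1\right) \left(-1\right) \right)} + M} = \frac{1}{\left(89 + 2 \left(\left(-1\right) \left(-1\right)\right)^{2}\right) - 924} = \frac{1}{\left(89 + 2 \cdot 1^{2}\right) - 924} = \frac{1}{\left(89 + 2 \cdot 1\right) - 924} = \frac{1}{\left(89 + 2\right) - 924} = \frac{1}{91 - 924} = \frac{1}{-833} = - \frac{1}{833}$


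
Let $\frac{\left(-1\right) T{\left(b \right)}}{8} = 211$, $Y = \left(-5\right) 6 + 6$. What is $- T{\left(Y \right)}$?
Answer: $1688$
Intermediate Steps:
$Y = -24$ ($Y = -30 + 6 = -24$)
$T{\left(b \right)} = -1688$ ($T{\left(b \right)} = \left(-8\right) 211 = -1688$)
$- T{\left(Y \right)} = \left(-1\right) \left(-1688\right) = 1688$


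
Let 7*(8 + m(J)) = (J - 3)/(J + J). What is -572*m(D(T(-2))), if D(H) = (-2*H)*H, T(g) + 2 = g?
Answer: 72501/16 ≈ 4531.3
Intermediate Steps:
T(g) = -2 + g
D(H) = -2*H**2
m(J) = -8 + (-3 + J)/(14*J) (m(J) = -8 + ((J - 3)/(J + J))/7 = -8 + ((-3 + J)/((2*J)))/7 = -8 + ((-3 + J)*(1/(2*J)))/7 = -8 + ((-3 + J)/(2*J))/7 = -8 + (-3 + J)/(14*J))
-572*m(D(T(-2))) = -858*(-1 - (-74)*(-2 - 2)**2)/(7*((-2*(-2 - 2)**2))) = -858*(-1 - (-74)*(-4)**2)/(7*((-2*(-4)**2))) = -858*(-1 - (-74)*16)/(7*((-2*16))) = -858*(-1 - 37*(-32))/(7*(-32)) = -858*(-1)*(-1 + 1184)/(7*32) = -858*(-1)*1183/(7*32) = -572*(-507/64) = 72501/16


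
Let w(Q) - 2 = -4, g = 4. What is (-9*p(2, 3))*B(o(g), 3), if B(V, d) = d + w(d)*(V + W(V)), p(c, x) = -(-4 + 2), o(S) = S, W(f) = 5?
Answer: 270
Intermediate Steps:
w(Q) = -2 (w(Q) = 2 - 4 = -2)
p(c, x) = 2 (p(c, x) = -1*(-2) = 2)
B(V, d) = -10 + d - 2*V (B(V, d) = d - 2*(V + 5) = d - 2*(5 + V) = d + (-10 - 2*V) = -10 + d - 2*V)
(-9*p(2, 3))*B(o(g), 3) = (-9*2)*(-10 + 3 - 2*4) = -18*(-10 + 3 - 8) = -18*(-15) = 270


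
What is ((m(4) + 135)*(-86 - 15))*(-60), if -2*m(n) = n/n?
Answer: 815070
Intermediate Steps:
m(n) = -½ (m(n) = -n/(2*n) = -½*1 = -½)
((m(4) + 135)*(-86 - 15))*(-60) = ((-½ + 135)*(-86 - 15))*(-60) = ((269/2)*(-101))*(-60) = -27169/2*(-60) = 815070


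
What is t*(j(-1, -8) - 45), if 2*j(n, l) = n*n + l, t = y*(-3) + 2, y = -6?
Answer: -970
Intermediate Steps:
t = 20 (t = -6*(-3) + 2 = 18 + 2 = 20)
j(n, l) = l/2 + n**2/2 (j(n, l) = (n*n + l)/2 = (n**2 + l)/2 = (l + n**2)/2 = l/2 + n**2/2)
t*(j(-1, -8) - 45) = 20*(((1/2)*(-8) + (1/2)*(-1)**2) - 45) = 20*((-4 + (1/2)*1) - 45) = 20*((-4 + 1/2) - 45) = 20*(-7/2 - 45) = 20*(-97/2) = -970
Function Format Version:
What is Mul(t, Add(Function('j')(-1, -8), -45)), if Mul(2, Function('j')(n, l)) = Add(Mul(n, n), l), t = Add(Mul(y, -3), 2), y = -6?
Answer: -970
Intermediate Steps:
t = 20 (t = Add(Mul(-6, -3), 2) = Add(18, 2) = 20)
Function('j')(n, l) = Add(Mul(Rational(1, 2), l), Mul(Rational(1, 2), Pow(n, 2))) (Function('j')(n, l) = Mul(Rational(1, 2), Add(Mul(n, n), l)) = Mul(Rational(1, 2), Add(Pow(n, 2), l)) = Mul(Rational(1, 2), Add(l, Pow(n, 2))) = Add(Mul(Rational(1, 2), l), Mul(Rational(1, 2), Pow(n, 2))))
Mul(t, Add(Function('j')(-1, -8), -45)) = Mul(20, Add(Add(Mul(Rational(1, 2), -8), Mul(Rational(1, 2), Pow(-1, 2))), -45)) = Mul(20, Add(Add(-4, Mul(Rational(1, 2), 1)), -45)) = Mul(20, Add(Add(-4, Rational(1, 2)), -45)) = Mul(20, Add(Rational(-7, 2), -45)) = Mul(20, Rational(-97, 2)) = -970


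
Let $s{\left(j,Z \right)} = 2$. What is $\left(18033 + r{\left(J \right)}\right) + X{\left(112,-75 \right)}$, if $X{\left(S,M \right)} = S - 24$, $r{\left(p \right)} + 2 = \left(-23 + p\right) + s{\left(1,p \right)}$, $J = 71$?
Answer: $18169$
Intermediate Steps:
$r{\left(p \right)} = -23 + p$ ($r{\left(p \right)} = -2 + \left(\left(-23 + p\right) + 2\right) = -2 + \left(-21 + p\right) = -23 + p$)
$X{\left(S,M \right)} = -24 + S$ ($X{\left(S,M \right)} = S - 24 = -24 + S$)
$\left(18033 + r{\left(J \right)}\right) + X{\left(112,-75 \right)} = \left(18033 + \left(-23 + 71\right)\right) + \left(-24 + 112\right) = \left(18033 + 48\right) + 88 = 18081 + 88 = 18169$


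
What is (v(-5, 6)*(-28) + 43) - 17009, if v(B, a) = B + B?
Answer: -16686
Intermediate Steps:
v(B, a) = 2*B
(v(-5, 6)*(-28) + 43) - 17009 = ((2*(-5))*(-28) + 43) - 17009 = (-10*(-28) + 43) - 17009 = (280 + 43) - 17009 = 323 - 17009 = -16686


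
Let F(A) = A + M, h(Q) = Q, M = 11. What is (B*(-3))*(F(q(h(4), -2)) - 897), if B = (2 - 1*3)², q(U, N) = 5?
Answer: 2643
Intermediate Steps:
B = 1 (B = (2 - 3)² = (-1)² = 1)
F(A) = 11 + A (F(A) = A + 11 = 11 + A)
(B*(-3))*(F(q(h(4), -2)) - 897) = (1*(-3))*((11 + 5) - 897) = -3*(16 - 897) = -3*(-881) = 2643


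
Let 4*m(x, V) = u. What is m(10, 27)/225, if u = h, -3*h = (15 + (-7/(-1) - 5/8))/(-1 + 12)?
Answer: -19/26400 ≈ -0.00071970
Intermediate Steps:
h = -57/88 (h = -(15 + (-7/(-1) - 5/8))/(3*(-1 + 12)) = -(15 + (-7*(-1) - 5*⅛))/(3*11) = -(15 + (7 - 5/8))/(3*11) = -(15 + 51/8)/(3*11) = -57/(8*11) = -⅓*171/88 = -57/88 ≈ -0.64773)
u = -57/88 ≈ -0.64773
m(x, V) = -57/352 (m(x, V) = (¼)*(-57/88) = -57/352)
m(10, 27)/225 = -57/352/225 = -57/352*1/225 = -19/26400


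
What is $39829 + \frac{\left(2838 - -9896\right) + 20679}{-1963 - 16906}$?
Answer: $\frac{751499988}{18869} \approx 39827.0$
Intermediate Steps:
$39829 + \frac{\left(2838 - -9896\right) + 20679}{-1963 - 16906} = 39829 + \frac{\left(2838 + 9896\right) + 20679}{-18869} = 39829 + \left(12734 + 20679\right) \left(- \frac{1}{18869}\right) = 39829 + 33413 \left(- \frac{1}{18869}\right) = 39829 - \frac{33413}{18869} = \frac{751499988}{18869}$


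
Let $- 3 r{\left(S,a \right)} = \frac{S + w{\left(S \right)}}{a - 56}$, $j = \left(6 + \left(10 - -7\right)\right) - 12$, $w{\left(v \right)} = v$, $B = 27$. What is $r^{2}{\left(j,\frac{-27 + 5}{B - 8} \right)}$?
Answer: $\frac{43681}{2653641} \approx 0.016461$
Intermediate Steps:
$j = 11$ ($j = \left(6 + \left(10 + 7\right)\right) - 12 = \left(6 + 17\right) - 12 = 23 - 12 = 11$)
$r{\left(S,a \right)} = - \frac{2 S}{3 \left(-56 + a\right)}$ ($r{\left(S,a \right)} = - \frac{\left(S + S\right) \frac{1}{a - 56}}{3} = - \frac{2 S \frac{1}{-56 + a}}{3} = - \frac{2 S}{3 \left(-56 + a\right)}$)
$r^{2}{\left(j,\frac{-27 + 5}{B - 8} \right)} = \left(\left(-2\right) 11 \frac{1}{-168 + 3 \frac{-27 + 5}{27 - 8}}\right)^{2} = \left(\left(-2\right) 11 \frac{1}{-168 + 3 \left(- \frac{22}{19}\right)}\right)^{2} = \left(\left(-2\right) 11 \frac{1}{-168 - \frac{66}{19}}\right)^{2} = \left(\left(-2\right) 11 \frac{1}{- \frac{3258}{19}}\right)^{2} = \left(\left(-2\right) 11 \left(- \frac{19}{3258}\right)\right)^{2} = \left(\frac{209}{1629}\right)^{2} = \frac{43681}{2653641}$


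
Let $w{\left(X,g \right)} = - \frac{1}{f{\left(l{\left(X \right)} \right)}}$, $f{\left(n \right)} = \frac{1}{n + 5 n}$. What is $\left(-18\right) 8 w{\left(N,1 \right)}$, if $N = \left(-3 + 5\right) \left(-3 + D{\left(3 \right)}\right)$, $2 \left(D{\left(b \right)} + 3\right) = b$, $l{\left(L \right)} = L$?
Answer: $-7776$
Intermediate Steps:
$D{\left(b \right)} = -3 + \frac{b}{2}$
$f{\left(n \right)} = \frac{1}{6 n}$
$N = -9$ ($N = \left(-3 + 5\right) \left(-3 + \left(-3 + \frac{1}{2} \cdot 3\right)\right) = 2 \left(-3 + \left(-3 + \frac{3}{2}\right)\right) = 2 \left(-3 - \frac{3}{2}\right) = 2 \left(- \frac{9}{2}\right) = -9$)
$w{\left(X,g \right)} = - 6 X$ ($w{\left(X,g \right)} = - \frac{1}{\frac{1}{6} \frac{1}{X}} = - 6 X$)
$\left(-18\right) 8 w{\left(N,1 \right)} = \left(-18\right) 8 \left(\left(-6\right) \left(-9\right)\right) = \left(-144\right) 54 = -7776$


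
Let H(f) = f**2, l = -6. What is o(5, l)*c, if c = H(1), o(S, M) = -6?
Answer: -6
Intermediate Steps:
c = 1 (c = 1**2 = 1)
o(5, l)*c = -6*1 = -6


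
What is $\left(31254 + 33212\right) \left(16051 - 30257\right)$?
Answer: $-915803996$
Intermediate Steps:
$\left(31254 + 33212\right) \left(16051 - 30257\right) = 64466 \left(-14206\right) = -915803996$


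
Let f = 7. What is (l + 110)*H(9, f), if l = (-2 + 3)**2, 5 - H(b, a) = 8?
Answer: -333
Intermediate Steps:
H(b, a) = -3 (H(b, a) = 5 - 1*8 = 5 - 8 = -3)
l = 1 (l = 1**2 = 1)
(l + 110)*H(9, f) = (1 + 110)*(-3) = 111*(-3) = -333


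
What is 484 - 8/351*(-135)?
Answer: 6332/13 ≈ 487.08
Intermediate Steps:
484 - 8/351*(-135) = 484 + 40/13 = 6332/13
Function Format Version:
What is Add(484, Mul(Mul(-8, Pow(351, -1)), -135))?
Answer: Rational(6332, 13) ≈ 487.08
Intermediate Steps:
Add(484, Mul(Mul(-8, Pow(351, -1)), -135)) = Add(484, Mul(Mul(-8, Rational(1, 351)), -135)) = Add(484, Mul(Rational(-8, 351), -135)) = Add(484, Rational(40, 13)) = Rational(6332, 13)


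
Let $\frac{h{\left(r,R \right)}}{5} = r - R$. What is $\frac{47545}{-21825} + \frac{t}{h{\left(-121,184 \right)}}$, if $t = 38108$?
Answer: $- \frac{36168529}{1331325} \approx -27.167$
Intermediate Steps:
$h{\left(r,R \right)} = - 5 R + 5 r$ ($h{\left(r,R \right)} = 5 \left(r - R\right) = - 5 R + 5 r$)
$\frac{47545}{-21825} + \frac{t}{h{\left(-121,184 \right)}} = \frac{47545}{-21825} + \frac{38108}{\left(-5\right) 184 + 5 \left(-121\right)} = 47545 \left(- \frac{1}{21825}\right) + \frac{38108}{-920 - 605} = - \frac{9509}{4365} + \frac{38108}{-1525} = - \frac{9509}{4365} + 38108 \left(- \frac{1}{1525}\right) = - \frac{9509}{4365} - \frac{38108}{1525} = - \frac{36168529}{1331325}$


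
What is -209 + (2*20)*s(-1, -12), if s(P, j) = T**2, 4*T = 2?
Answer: -199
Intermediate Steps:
T = 1/2 (T = (1/4)*2 = 1/2 ≈ 0.50000)
s(P, j) = 1/4 (s(P, j) = (1/2)**2 = 1/4)
-209 + (2*20)*s(-1, -12) = -209 + (2*20)*(1/4) = -209 + 40*(1/4) = -209 + 10 = -199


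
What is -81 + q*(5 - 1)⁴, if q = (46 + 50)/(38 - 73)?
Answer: -27411/35 ≈ -783.17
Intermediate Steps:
q = -96/35 (q = 96/(-35) = 96*(-1/35) = -96/35 ≈ -2.7429)
-81 + q*(5 - 1)⁴ = -81 - 96*(5 - 1)⁴/35 = -81 - 96/35*4⁴ = -81 - 96/35*256 = -81 - 24576/35 = -27411/35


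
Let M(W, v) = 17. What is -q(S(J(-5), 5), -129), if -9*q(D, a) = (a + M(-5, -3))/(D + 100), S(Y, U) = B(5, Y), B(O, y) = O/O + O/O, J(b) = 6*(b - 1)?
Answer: -56/459 ≈ -0.12200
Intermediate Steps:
J(b) = -6 + 6*b (J(b) = 6*(-1 + b) = -6 + 6*b)
B(O, y) = 2 (B(O, y) = 1 + 1 = 2)
S(Y, U) = 2
q(D, a) = -(17 + a)/(9*(100 + D)) (q(D, a) = -(a + 17)/(9*(D + 100)) = -(17 + a)/(9*(100 + D)))
-q(S(J(-5), 5), -129) = -(-17 - 1*(-129))/(9*(100 + 2)) = -(-17 + 129)/(9*102) = -112/(9*102) = -1*56/459 = -56/459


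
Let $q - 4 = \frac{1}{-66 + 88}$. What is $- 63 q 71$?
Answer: $- \frac{398097}{22} \approx -18095.0$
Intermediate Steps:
$q = \frac{89}{22}$ ($q = 4 + \frac{1}{-66 + 88} = 4 + \frac{1}{22} = \frac{89}{22} \approx 4.0455$)
$- 63 q 71 = \left(-63\right) \frac{89}{22} \cdot 71 = \left(- \frac{5607}{22}\right) 71 = - \frac{398097}{22}$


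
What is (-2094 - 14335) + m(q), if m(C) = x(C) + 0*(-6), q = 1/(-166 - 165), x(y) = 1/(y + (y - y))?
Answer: -16760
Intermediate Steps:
x(y) = 1/y (x(y) = 1/(y + 0) = 1/y)
q = -1/331 (q = 1/(-331) = -1/331 ≈ -0.0030211)
m(C) = 1/C (m(C) = 1/C + 0*(-6) = 1/C + 0 = 1/C)
(-2094 - 14335) + m(q) = (-2094 - 14335) + 1/(-1/331) = -16429 - 331 = -16760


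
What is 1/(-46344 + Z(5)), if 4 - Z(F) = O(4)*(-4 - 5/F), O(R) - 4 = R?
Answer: -1/46300 ≈ -2.1598e-5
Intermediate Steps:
O(R) = 4 + R
Z(F) = 36 + 40/F (Z(F) = 4 - (4 + 4)*(-4 - 5/F) = 4 - 8*(-4 - 5/F) = 4 - (-32 - 40/F) = 4 + (32 + 40/F) = 36 + 40/F)
1/(-46344 + Z(5)) = 1/(-46344 + (36 + 40/5)) = 1/(-46344 + (36 + 40*(⅕))) = 1/(-46344 + (36 + 8)) = 1/(-46344 + 44) = 1/(-46300) = -1/46300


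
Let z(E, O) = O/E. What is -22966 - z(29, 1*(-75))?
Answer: -665939/29 ≈ -22963.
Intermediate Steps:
-22966 - z(29, 1*(-75)) = -22966 - 1*(-75)/29 = -22966 - (-75)/29 = -22966 - 1*(-75/29) = -22966 + 75/29 = -665939/29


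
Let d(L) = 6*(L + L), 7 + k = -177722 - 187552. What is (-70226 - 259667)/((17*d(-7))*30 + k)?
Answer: 329893/408121 ≈ 0.80832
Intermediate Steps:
k = -365281 (k = -7 + (-177722 - 187552) = -7 - 365274 = -365281)
d(L) = 12*L (d(L) = 6*(2*L) = 12*L)
(-70226 - 259667)/((17*d(-7))*30 + k) = (-70226 - 259667)/((17*(12*(-7)))*30 - 365281) = -329893/((17*(-84))*30 - 365281) = -329893/(-1428*30 - 365281) = -329893/(-42840 - 365281) = -329893/(-408121) = -329893*(-1/408121) = 329893/408121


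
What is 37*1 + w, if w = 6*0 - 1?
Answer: 36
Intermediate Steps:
w = -1 (w = 0 - 1 = -1)
37*1 + w = 37*1 - 1 = 37 - 1 = 36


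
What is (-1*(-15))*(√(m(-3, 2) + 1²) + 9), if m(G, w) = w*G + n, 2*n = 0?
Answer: 135 + 15*I*√5 ≈ 135.0 + 33.541*I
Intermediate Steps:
n = 0 (n = (½)*0 = 0)
m(G, w) = G*w (m(G, w) = w*G + 0 = G*w + 0 = G*w)
(-1*(-15))*(√(m(-3, 2) + 1²) + 9) = (-1*(-15))*(√(-3*2 + 1²) + 9) = 15*(√(-6 + 1) + 9) = 15*(√(-5) + 9) = 15*(I*√5 + 9) = 15*(9 + I*√5) = 135 + 15*I*√5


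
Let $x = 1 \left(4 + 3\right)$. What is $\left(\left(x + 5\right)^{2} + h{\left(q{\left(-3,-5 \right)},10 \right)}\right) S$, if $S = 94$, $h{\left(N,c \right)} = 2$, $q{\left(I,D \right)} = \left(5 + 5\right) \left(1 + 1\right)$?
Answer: $13724$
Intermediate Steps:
$q{\left(I,D \right)} = 20$ ($q{\left(I,D \right)} = 10 \cdot 2 = 20$)
$x = 7$ ($x = 1 \cdot 7 = 7$)
$\left(\left(x + 5\right)^{2} + h{\left(q{\left(-3,-5 \right)},10 \right)}\right) S = \left(\left(7 + 5\right)^{2} + 2\right) 94 = \left(12^{2} + 2\right) 94 = \left(144 + 2\right) 94 = 146 \cdot 94 = 13724$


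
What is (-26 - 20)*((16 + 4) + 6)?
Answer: -1196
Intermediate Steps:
(-26 - 20)*((16 + 4) + 6) = -46*(20 + 6) = -46*26 = -1196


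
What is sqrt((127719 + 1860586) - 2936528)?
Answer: I*sqrt(948223) ≈ 973.77*I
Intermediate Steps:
sqrt((127719 + 1860586) - 2936528) = sqrt(1988305 - 2936528) = sqrt(-948223) = I*sqrt(948223)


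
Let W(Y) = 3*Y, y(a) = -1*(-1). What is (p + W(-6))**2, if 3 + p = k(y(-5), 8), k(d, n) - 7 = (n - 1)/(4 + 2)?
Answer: 5929/36 ≈ 164.69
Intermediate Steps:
y(a) = 1
k(d, n) = 41/6 + n/6 (k(d, n) = 7 + (n - 1)/(4 + 2) = 7 + (-1 + n)/6 = 7 + (-1 + n)*(1/6) = 7 + (-1/6 + n/6) = 41/6 + n/6)
p = 31/6 (p = -3 + (41/6 + (1/6)*8) = -3 + (41/6 + 4/3) = -3 + 49/6 = 31/6 ≈ 5.1667)
(p + W(-6))**2 = (31/6 + 3*(-6))**2 = (31/6 - 18)**2 = (-77/6)**2 = 5929/36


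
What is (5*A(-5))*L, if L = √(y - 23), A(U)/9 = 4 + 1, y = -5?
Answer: 450*I*√7 ≈ 1190.6*I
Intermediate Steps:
A(U) = 45 (A(U) = 9*(4 + 1) = 9*5 = 45)
L = 2*I*√7 (L = √(-5 - 23) = √(-28) = 2*I*√7 ≈ 5.2915*I)
(5*A(-5))*L = (5*45)*(2*I*√7) = 225*(2*I*√7) = 450*I*√7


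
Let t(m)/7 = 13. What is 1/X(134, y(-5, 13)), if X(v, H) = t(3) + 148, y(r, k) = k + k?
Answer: 1/239 ≈ 0.0041841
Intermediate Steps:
y(r, k) = 2*k
t(m) = 91 (t(m) = 7*13 = 91)
X(v, H) = 239 (X(v, H) = 91 + 148 = 239)
1/X(134, y(-5, 13)) = 1/239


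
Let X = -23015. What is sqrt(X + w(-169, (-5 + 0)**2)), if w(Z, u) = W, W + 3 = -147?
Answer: I*sqrt(23165) ≈ 152.2*I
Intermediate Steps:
W = -150 (W = -3 - 147 = -150)
w(Z, u) = -150
sqrt(X + w(-169, (-5 + 0)**2)) = sqrt(-23015 - 150) = sqrt(-23165) = I*sqrt(23165)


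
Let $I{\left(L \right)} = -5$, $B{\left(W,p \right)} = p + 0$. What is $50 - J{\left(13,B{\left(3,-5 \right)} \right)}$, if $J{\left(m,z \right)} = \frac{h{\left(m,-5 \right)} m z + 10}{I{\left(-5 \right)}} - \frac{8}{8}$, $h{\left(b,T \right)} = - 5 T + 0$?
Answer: $-272$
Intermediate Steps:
$B{\left(W,p \right)} = p$
$h{\left(b,T \right)} = - 5 T$
$J{\left(m,z \right)} = -3 - 5 m z$ ($J{\left(m,z \right)} = \frac{\left(-5\right) \left(-5\right) m z + 10}{-5} - \frac{8}{8} = \left(25 m z + 10\right) \left(- \frac{1}{5}\right) - 1 = \left(10 + 25 m z\right) \left(- \frac{1}{5}\right) - 1 = \left(-2 - 5 m z\right) - 1 = -3 - 5 m z$)
$50 - J{\left(13,B{\left(3,-5 \right)} \right)} = 50 - \left(-3 - 65 \left(-5\right)\right) = 50 - \left(-3 + 325\right) = 50 - 322 = -272$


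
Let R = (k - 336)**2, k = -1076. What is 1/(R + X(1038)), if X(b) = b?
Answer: 1/1994782 ≈ 5.0131e-7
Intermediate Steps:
R = 1993744 (R = (-1076 - 336)**2 = (-1412)**2 = 1993744)
1/(R + X(1038)) = 1/(1993744 + 1038) = 1/1994782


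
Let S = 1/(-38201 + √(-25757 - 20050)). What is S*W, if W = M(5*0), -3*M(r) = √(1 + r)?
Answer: 38201/4378086624 + I*√45807/4378086624 ≈ 8.7255e-6 + 4.8886e-8*I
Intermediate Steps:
M(r) = -√(1 + r)/3
W = -⅓ (W = -√(1 + 5*0)/3 = -√(1 + 0)/3 = -√1/3 = -⅓*1 = -⅓ ≈ -0.33333)
S = 1/(-38201 + I*√45807) (S = 1/(-38201 + √(-45807)) = 1/(-38201 + I*√45807) ≈ -2.6177e-5 - 1.467e-7*I)
S*W = (-38201/1459362208 - I*√45807/1459362208)*(-⅓) = 38201/4378086624 + I*√45807/4378086624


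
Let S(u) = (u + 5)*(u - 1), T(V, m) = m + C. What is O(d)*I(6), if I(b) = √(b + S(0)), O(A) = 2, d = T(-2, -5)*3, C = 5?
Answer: 2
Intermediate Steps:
T(V, m) = 5 + m (T(V, m) = m + 5 = 5 + m)
d = 0 (d = (5 - 5)*3 = 0*3 = 0)
S(u) = (-1 + u)*(5 + u) (S(u) = (5 + u)*(-1 + u) = (-1 + u)*(5 + u))
I(b) = √(-5 + b) (I(b) = √(b + (-5 + 0² + 4*0)) = √(b + (-5 + 0 + 0)) = √(b - 5) = √(-5 + b))
O(d)*I(6) = 2*√(-5 + 6) = 2*√1 = 2*1 = 2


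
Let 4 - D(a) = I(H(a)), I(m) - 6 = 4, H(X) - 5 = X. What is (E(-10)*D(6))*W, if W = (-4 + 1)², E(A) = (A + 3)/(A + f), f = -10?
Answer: -189/10 ≈ -18.900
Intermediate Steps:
H(X) = 5 + X
I(m) = 10 (I(m) = 6 + 4 = 10)
E(A) = (3 + A)/(-10 + A) (E(A) = (A + 3)/(A - 10) = (3 + A)/(-10 + A))
D(a) = -6 (D(a) = 4 - 1*10 = 4 - 10 = -6)
W = 9 (W = (-3)² = 9)
(E(-10)*D(6))*W = (((3 - 10)/(-10 - 10))*(-6))*9 = ((-7/(-20))*(-6))*9 = (-1/20*(-7)*(-6))*9 = ((7/20)*(-6))*9 = -21/10*9 = -189/10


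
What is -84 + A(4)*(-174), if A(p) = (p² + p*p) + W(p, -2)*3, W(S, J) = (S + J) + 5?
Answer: -9306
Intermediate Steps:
W(S, J) = 5 + J + S (W(S, J) = (J + S) + 5 = 5 + J + S)
A(p) = 9 + 2*p² + 3*p (A(p) = (p² + p*p) + (5 - 2 + p)*3 = (p² + p²) + (3 + p)*3 = 2*p² + (9 + 3*p) = 9 + 2*p² + 3*p)
-84 + A(4)*(-174) = -84 + (9 + 2*4² + 3*4)*(-174) = -84 + (9 + 2*16 + 12)*(-174) = -84 + (9 + 32 + 12)*(-174) = -84 + 53*(-174) = -84 - 9222 = -9306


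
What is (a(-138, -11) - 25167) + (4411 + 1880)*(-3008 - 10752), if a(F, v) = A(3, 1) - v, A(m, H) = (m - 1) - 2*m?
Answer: -86589320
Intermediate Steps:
A(m, H) = -1 - m (A(m, H) = (-1 + m) - 2*m = -1 - m)
a(F, v) = -4 - v (a(F, v) = (-1 - 1*3) - v = (-1 - 3) - v = -4 - v)
(a(-138, -11) - 25167) + (4411 + 1880)*(-3008 - 10752) = ((-4 - 1*(-11)) - 25167) + (4411 + 1880)*(-3008 - 10752) = ((-4 + 11) - 25167) + 6291*(-13760) = (7 - 25167) - 86564160 = -25160 - 86564160 = -86589320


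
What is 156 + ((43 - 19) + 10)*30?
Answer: 1176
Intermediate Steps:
156 + ((43 - 19) + 10)*30 = 156 + (24 + 10)*30 = 156 + 34*30 = 156 + 1020 = 1176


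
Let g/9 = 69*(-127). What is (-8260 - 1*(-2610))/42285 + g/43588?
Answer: -716232659/368623716 ≈ -1.9430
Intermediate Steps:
g = -78867 (g = 9*(69*(-127)) = 9*(-8763) = -78867)
(-8260 - 1*(-2610))/42285 + g/43588 = (-8260 - 1*(-2610))/42285 - 78867/43588 = (-8260 + 2610)*(1/42285) - 78867*1/43588 = -5650*1/42285 - 78867/43588 = -1130/8457 - 78867/43588 = -716232659/368623716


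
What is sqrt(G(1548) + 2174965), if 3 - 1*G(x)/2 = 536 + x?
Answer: sqrt(2170803) ≈ 1473.4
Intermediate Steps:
G(x) = -1066 - 2*x (G(x) = 6 - 2*(536 + x) = 6 + (-1072 - 2*x) = -1066 - 2*x)
sqrt(G(1548) + 2174965) = sqrt((-1066 - 2*1548) + 2174965) = sqrt((-1066 - 3096) + 2174965) = sqrt(-4162 + 2174965) = sqrt(2170803)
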